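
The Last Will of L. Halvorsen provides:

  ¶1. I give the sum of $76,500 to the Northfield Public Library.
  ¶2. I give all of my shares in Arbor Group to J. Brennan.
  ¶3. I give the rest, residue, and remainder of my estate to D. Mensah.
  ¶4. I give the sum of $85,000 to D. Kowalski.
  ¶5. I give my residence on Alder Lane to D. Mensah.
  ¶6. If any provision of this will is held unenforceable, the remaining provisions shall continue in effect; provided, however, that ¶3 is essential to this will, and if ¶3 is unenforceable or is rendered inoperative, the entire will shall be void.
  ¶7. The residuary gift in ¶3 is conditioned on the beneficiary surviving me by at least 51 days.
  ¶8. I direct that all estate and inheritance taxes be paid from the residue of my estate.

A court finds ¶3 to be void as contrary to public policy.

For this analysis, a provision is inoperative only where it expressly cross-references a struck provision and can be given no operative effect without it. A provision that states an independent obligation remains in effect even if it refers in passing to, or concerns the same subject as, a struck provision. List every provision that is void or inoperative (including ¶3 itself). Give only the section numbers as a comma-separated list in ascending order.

¶3 is struck. ¶7 has no operative effect of its own apart from ¶3 and is therefore inoperative. ¶6 makes ¶3 an essential term, and ¶3 is the provision held invalid; under ¶6, the entire will is therefore void. No provision of the will survives.

1, 2, 3, 4, 5, 6, 7, 8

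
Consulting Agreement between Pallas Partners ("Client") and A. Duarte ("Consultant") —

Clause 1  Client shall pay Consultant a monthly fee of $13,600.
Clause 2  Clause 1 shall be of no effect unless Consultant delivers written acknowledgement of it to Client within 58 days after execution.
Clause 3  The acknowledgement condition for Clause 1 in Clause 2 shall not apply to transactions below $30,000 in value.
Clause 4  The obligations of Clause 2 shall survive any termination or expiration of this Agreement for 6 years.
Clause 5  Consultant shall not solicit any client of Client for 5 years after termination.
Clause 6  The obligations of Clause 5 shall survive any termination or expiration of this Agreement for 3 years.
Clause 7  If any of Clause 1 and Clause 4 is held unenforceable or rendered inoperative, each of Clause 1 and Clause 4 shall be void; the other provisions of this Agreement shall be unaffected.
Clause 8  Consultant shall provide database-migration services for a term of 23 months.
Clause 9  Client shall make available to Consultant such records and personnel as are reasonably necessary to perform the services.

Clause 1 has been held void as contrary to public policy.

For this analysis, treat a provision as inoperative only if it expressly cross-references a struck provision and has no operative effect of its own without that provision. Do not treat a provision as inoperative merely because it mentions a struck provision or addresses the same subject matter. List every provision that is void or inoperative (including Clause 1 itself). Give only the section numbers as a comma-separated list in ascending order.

Clause 1 is struck. The only function of Clause 2 is the acknowledgement condition for Clause 1, so it cannot stand once Clause 1 is removed. Clause 3 does nothing except set the carve-out from the acknowledgement condition for Clause 1 by reference to Clause 2; with Clause 2 gone it has no independent effect and is inoperative. Clause 4 merely fixes the survival period for Clause 2; with Clause 2 gone it has nothing to operate on and falls away. Clause 7 declares Clause 1 and Clause 4 mutually dependent; since one of them has fallen, all of them are of no effect. The remainder continues in force under Clause 7. The provisions still in force are Clause 5, Clause 6, Clause 7, Clause 8, and Clause 9.

1, 2, 3, 4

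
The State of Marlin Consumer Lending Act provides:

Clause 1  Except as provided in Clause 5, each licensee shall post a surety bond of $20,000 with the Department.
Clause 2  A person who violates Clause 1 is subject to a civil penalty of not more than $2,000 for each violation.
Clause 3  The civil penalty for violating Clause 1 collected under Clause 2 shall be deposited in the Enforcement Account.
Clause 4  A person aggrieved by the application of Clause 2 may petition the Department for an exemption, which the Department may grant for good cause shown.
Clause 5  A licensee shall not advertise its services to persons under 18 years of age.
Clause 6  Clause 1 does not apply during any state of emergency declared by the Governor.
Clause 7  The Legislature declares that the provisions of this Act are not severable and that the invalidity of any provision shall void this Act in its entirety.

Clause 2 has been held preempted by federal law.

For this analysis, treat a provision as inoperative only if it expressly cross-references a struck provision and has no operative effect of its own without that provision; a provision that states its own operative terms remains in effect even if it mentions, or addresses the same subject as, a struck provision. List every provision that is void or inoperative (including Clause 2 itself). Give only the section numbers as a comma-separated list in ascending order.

1, 2, 3, 4, 5, 6, 7

Clause 2 is struck. Clause 3 operates only by reference to Clause 2, so it falls with Clause 2. The only function of Clause 4 is the exemption procedure for Clause 2, so it cannot stand once Clause 2 is removed. Clause 7 provides that the Act is not severable, so the invalidity of any one provision voids the entire Act. No provision of the Act survives.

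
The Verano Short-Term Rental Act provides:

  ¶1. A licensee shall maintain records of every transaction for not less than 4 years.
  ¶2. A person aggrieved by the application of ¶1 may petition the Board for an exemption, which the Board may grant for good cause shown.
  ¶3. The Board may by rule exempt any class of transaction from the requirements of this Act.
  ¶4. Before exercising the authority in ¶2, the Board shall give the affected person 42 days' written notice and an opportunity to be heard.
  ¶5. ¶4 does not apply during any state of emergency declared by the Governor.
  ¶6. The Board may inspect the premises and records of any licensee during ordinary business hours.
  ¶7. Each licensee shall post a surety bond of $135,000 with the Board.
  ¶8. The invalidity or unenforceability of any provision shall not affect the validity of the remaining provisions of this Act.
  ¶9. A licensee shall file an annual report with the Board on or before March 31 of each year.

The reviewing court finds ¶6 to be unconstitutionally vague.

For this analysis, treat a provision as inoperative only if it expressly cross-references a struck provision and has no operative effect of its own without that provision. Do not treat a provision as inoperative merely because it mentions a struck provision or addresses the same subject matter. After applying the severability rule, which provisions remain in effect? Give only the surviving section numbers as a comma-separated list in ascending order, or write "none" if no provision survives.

1, 2, 3, 4, 5, 7, 8, 9

¶6 is struck. Nothing else in the Act is defined by reference to ¶6. ¶8 is a severability clause and preserves every provision that can still be given independent effect. That leaves ¶1, ¶2, ¶3, ¶4, ¶5, ¶7, ¶8, and ¶9 in effect.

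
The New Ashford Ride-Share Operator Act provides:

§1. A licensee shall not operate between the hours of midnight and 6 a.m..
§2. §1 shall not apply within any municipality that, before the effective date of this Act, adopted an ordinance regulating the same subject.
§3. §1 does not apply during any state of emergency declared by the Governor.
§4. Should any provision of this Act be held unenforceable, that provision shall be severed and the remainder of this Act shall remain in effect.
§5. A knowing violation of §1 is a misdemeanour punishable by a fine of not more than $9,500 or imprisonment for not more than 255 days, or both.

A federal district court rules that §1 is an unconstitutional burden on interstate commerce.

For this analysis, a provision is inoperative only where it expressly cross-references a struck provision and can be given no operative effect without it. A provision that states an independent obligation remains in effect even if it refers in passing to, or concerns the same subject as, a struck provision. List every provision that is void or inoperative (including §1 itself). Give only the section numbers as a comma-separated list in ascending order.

1, 2, 3, 5

§1 is struck. §2 has no operative effect of its own apart from §1 and is therefore inoperative. The only function of §3 is the emergency suspension of §1, so it cannot stand once §1 is removed. §5 merely fixes the criminal penalty for violating §1; with §1 gone it has nothing to operate on and falls away. Under the severability clause in §4, the remaining provisions continue in force. Only §4 remains in effect.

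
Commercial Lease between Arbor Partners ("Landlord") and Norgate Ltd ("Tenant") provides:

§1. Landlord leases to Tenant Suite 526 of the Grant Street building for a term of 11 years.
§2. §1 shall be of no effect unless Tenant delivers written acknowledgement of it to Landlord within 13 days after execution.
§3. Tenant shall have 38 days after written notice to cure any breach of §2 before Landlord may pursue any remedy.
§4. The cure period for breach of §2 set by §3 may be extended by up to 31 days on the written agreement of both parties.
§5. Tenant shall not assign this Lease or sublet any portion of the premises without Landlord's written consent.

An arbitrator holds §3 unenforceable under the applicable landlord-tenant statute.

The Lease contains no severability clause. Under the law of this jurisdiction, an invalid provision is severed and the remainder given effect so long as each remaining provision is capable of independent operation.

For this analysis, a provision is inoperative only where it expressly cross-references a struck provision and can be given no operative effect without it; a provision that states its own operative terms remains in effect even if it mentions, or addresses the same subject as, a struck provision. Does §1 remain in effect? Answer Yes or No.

Yes

§3 is struck. §4 operates only by reference to §3, so it falls with §3. Under the stated default rule, only provisions that cannot operate independently fall away; the rest are enforced. The provisions still in force are §1, §2, and §5. §1 is among the surviving provisions, so the answer is yes.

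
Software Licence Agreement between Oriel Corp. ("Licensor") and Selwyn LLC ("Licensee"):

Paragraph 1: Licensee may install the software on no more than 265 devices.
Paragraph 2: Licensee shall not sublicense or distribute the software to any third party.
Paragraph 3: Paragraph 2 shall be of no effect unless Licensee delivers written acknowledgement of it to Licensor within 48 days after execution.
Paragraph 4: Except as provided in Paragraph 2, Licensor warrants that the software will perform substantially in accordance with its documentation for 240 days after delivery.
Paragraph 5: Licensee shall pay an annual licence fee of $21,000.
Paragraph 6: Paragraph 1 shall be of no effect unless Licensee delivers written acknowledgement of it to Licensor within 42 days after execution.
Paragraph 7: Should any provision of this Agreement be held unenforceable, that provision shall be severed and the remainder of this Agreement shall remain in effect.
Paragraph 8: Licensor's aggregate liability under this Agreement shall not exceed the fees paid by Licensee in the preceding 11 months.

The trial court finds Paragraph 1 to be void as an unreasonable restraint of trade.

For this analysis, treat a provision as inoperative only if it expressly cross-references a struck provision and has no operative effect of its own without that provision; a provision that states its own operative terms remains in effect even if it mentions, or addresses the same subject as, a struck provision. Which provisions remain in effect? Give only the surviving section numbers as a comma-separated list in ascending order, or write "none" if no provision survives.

2, 3, 4, 5, 7, 8

Paragraph 1 is struck. Paragraph 6 has no operative effect of its own apart from Paragraph 1 and is therefore inoperative. Under the severability clause in Paragraph 7, the remaining provisions continue in force. The provisions still in force are Paragraph 2, Paragraph 3, Paragraph 4, Paragraph 5, Paragraph 7, and Paragraph 8.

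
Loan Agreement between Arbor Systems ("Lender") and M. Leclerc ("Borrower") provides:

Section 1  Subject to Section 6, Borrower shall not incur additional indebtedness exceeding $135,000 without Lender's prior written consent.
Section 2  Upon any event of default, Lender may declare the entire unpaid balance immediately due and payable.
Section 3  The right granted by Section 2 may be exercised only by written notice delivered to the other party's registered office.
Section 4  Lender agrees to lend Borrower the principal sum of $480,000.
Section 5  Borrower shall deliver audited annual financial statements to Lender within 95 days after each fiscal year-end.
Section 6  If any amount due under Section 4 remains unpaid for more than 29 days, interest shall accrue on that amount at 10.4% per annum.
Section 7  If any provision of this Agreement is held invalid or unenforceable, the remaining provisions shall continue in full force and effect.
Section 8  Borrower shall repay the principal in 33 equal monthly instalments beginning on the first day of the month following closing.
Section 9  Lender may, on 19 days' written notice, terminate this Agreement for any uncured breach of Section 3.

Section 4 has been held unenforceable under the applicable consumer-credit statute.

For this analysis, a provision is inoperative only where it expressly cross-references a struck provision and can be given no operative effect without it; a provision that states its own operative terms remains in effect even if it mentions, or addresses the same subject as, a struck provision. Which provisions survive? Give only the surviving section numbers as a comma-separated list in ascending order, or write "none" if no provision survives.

Section 4 is struck. The whole of Section 6 is the default interest on the principal amount, defined by reference to Section 4, so Section 6 cannot stand once Section 4 is removed. Section 1 mentions Section 6 but its own obligation stands independently of Section 6, so Section 1 is not affected. Section 7 is a severability clause and preserves every provision that can still be given independent effect. That leaves Section 1, Section 2, Section 3, Section 5, Section 7, Section 8, and Section 9 in effect.

1, 2, 3, 5, 7, 8, 9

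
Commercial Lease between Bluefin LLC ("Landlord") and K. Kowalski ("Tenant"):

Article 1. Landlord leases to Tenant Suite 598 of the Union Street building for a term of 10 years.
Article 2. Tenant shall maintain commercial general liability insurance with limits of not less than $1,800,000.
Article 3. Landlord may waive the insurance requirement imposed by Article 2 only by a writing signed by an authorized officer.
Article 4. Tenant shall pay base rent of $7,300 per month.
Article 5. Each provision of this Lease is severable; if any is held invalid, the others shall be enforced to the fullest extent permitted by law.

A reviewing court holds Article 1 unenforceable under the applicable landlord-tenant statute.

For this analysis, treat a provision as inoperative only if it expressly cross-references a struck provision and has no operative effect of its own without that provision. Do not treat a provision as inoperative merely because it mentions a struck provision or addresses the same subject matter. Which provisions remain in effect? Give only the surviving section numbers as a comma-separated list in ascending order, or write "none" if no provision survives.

Article 1 is struck. No other provision's operative terms depend on Article 1. Article 5 is a severability clause and preserves every provision that can still be given independent effect. That leaves Article 2, Article 3, Article 4, and Article 5 in effect.

2, 3, 4, 5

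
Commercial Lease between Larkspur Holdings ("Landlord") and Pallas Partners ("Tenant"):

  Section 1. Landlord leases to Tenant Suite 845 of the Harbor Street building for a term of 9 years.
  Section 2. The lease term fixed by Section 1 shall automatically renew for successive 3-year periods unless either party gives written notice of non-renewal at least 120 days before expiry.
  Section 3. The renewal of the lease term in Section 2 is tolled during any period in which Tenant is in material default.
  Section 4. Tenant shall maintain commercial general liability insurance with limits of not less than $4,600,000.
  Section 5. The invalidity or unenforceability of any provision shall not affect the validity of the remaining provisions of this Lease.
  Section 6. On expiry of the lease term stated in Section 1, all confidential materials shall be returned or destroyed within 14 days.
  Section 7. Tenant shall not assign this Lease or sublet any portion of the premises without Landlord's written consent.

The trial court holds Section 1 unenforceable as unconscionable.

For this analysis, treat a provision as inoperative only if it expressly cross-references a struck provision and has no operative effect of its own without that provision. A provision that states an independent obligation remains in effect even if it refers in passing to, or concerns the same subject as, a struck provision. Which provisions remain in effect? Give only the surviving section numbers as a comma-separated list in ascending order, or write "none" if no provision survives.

4, 5, 7

Section 1 is struck. Section 2 does nothing except set the renewal of the lease term by reference to Section 1; with Section 1 gone it has no independent effect and is inoperative. The only function of Section 6 is the return obligation tied to Section 1, so it cannot stand once Section 1 is removed. The whole of Section 3 is the tolling of the renewal of the lease term, defined by reference to Section 2, so Section 3 cannot stand once Section 2 is removed. Under the severability clause in Section 5, the remaining provisions continue in force. The provisions still in force are Section 4, Section 5, and Section 7.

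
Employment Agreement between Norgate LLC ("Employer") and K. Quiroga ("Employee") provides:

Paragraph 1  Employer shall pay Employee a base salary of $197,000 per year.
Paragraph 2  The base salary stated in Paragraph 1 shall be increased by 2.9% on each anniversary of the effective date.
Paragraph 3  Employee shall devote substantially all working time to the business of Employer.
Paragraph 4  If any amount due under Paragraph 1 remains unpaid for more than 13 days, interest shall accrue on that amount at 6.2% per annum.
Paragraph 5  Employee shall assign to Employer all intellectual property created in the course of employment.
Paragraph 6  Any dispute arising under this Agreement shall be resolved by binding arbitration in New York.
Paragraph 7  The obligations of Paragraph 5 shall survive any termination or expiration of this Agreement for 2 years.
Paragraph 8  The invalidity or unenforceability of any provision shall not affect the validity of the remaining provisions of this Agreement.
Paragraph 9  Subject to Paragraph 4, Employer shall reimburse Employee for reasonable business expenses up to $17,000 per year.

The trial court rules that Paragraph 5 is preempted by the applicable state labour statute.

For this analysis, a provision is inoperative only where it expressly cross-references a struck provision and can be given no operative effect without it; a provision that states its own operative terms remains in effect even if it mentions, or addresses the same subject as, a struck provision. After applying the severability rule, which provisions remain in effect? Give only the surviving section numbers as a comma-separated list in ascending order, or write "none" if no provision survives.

1, 2, 3, 4, 6, 8, 9

Paragraph 5 is struck. Paragraph 7 has no operative effect of its own apart from Paragraph 5 and is therefore inoperative. Under the severability clause in Paragraph 8, the remaining provisions continue in force. That leaves Paragraph 1, Paragraph 2, Paragraph 3, Paragraph 4, Paragraph 6, Paragraph 8, and Paragraph 9 in effect.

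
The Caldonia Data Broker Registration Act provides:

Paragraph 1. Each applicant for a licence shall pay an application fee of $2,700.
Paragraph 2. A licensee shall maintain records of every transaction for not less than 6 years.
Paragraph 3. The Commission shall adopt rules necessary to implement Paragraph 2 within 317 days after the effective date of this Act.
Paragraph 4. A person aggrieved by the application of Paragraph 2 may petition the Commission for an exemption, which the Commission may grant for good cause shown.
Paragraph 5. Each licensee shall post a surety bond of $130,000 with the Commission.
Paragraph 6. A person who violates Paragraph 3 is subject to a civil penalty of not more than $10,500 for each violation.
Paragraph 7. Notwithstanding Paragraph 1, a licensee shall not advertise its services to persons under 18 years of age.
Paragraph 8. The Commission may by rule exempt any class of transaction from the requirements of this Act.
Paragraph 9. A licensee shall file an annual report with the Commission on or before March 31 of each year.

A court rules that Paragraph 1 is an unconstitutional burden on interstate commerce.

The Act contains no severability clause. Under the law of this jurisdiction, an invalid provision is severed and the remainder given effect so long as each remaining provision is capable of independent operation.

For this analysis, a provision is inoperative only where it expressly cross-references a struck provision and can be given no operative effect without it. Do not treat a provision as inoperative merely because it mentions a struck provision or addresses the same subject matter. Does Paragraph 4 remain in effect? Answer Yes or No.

Paragraph 1 is struck. Although Paragraph 7 refers to Paragraph 1, its operative terms do not depend on Paragraph 1, so it remains in effect. Nothing else in the Act is defined by reference to Paragraph 1. Under the stated default rule, only provisions that cannot operate independently fall away; the rest are enforced. The provisions still in force are Paragraph 2, Paragraph 3, Paragraph 4, Paragraph 5, Paragraph 6, Paragraph 7, Paragraph 8, and Paragraph 9. Paragraph 4 is among the surviving provisions, so the answer is yes.

Yes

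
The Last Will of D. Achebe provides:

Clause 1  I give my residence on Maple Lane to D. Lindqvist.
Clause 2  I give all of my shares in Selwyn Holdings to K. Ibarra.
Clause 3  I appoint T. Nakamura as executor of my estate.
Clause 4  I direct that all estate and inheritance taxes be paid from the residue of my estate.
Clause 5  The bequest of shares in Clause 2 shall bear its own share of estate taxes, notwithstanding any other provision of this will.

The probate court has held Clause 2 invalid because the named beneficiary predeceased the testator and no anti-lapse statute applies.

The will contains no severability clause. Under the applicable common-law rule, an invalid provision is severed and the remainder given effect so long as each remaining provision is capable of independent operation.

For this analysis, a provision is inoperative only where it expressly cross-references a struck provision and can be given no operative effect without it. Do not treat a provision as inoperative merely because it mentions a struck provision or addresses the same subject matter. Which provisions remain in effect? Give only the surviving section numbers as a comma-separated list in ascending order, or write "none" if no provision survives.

1, 3, 4

Clause 2 is struck. Clause 5 has no operative effect of its own apart from Clause 2 and is therefore inoperative. Under the stated default rule, only provisions that cannot operate independently fall away; the rest are enforced. Clause 1, Clause 3, and Clause 4 remain in effect.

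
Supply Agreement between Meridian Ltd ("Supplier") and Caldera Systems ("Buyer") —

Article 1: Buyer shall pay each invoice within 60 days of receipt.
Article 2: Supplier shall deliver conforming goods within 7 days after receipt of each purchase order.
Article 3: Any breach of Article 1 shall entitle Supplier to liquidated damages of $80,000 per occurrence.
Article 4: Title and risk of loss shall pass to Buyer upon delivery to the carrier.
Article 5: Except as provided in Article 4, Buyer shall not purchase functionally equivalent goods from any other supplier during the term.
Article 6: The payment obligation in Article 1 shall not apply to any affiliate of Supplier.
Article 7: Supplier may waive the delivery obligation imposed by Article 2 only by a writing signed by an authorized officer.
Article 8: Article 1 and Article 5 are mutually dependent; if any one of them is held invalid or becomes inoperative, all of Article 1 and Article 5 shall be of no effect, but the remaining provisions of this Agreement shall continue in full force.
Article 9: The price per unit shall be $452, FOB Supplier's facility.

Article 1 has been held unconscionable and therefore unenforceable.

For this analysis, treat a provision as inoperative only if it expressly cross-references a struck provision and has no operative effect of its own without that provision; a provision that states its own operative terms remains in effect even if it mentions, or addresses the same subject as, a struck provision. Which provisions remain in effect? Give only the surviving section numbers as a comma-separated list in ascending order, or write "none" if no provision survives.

Article 1 is struck. Article 3 does nothing except set the liquidated-damages amount by reference to Article 1; with Article 1 gone it has no independent effect and is inoperative. Article 6 does nothing except set the carve-out from the payment obligation by reference to Article 1; with Article 1 gone it has no independent effect and is inoperative. Article 8 declares Article 1 and Article 5 mutually dependent; since one of them has fallen, all of them are of no effect. That brings down Article 5 as well. The remainder continues in force under Article 8. That leaves Article 2, Article 4, Article 7, Article 8, and Article 9 in effect.

2, 4, 7, 8, 9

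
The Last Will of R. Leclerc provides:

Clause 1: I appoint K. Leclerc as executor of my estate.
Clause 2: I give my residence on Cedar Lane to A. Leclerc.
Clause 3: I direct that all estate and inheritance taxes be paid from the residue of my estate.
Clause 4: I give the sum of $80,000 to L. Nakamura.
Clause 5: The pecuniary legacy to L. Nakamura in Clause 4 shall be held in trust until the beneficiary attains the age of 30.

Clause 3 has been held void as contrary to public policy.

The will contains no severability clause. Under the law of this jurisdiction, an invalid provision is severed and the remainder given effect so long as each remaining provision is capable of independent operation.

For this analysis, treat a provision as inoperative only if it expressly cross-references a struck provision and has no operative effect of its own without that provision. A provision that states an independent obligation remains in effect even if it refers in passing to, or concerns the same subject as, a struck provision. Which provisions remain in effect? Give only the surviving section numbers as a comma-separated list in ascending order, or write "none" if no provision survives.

Clause 3 is struck. Nothing else in the will is defined by reference to Clause 3. Under the stated default rule, only provisions that cannot operate independently fall away; the rest are enforced. Clause 1, Clause 2, Clause 4, and Clause 5 remain in effect.

1, 2, 4, 5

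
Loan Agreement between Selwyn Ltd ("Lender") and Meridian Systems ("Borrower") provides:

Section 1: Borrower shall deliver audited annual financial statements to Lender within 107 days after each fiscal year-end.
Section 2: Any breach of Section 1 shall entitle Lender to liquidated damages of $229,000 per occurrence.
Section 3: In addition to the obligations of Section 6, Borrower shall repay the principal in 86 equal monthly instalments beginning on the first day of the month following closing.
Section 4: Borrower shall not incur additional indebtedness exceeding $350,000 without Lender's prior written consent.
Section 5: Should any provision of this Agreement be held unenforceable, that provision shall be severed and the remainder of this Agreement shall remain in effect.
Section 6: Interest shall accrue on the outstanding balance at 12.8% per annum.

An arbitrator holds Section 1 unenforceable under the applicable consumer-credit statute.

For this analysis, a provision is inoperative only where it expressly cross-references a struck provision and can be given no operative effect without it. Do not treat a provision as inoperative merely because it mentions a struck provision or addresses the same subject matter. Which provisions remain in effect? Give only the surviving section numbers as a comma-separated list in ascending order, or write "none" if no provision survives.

3, 4, 5, 6

Section 1 is struck. Section 2 has no operative effect of its own apart from Section 1 and is therefore inoperative. Under the severability clause in Section 5, the remaining provisions continue in force. Section 3, Section 4, Section 5, and Section 6 remain in effect.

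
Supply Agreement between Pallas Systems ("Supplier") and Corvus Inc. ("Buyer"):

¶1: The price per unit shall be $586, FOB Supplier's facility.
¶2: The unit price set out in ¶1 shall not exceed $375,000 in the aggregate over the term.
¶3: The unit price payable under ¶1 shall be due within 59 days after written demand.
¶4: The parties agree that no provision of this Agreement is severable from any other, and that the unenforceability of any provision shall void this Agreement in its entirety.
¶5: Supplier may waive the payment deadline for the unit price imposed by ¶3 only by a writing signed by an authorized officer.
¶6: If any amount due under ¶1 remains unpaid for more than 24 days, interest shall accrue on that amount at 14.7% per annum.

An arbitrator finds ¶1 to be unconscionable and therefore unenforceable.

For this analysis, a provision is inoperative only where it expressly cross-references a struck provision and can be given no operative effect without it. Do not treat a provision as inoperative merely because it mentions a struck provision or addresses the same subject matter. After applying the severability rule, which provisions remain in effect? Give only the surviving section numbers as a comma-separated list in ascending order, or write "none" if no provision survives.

none

¶1 is struck. The whole of ¶2 is the aggregate cap on the unit price, defined by reference to ¶1, so ¶2 cannot stand once ¶1 is removed. ¶3 operates only by reference to ¶1, so it falls with ¶1. ¶6 has no operative effect of its own apart from ¶1 and is therefore inoperative. ¶5 has no operative effect of its own apart from ¶3 and is therefore inoperative. ¶4 provides that the Agreement is not severable, so the invalidity of any one provision voids the entire Agreement. No provision of the Agreement survives.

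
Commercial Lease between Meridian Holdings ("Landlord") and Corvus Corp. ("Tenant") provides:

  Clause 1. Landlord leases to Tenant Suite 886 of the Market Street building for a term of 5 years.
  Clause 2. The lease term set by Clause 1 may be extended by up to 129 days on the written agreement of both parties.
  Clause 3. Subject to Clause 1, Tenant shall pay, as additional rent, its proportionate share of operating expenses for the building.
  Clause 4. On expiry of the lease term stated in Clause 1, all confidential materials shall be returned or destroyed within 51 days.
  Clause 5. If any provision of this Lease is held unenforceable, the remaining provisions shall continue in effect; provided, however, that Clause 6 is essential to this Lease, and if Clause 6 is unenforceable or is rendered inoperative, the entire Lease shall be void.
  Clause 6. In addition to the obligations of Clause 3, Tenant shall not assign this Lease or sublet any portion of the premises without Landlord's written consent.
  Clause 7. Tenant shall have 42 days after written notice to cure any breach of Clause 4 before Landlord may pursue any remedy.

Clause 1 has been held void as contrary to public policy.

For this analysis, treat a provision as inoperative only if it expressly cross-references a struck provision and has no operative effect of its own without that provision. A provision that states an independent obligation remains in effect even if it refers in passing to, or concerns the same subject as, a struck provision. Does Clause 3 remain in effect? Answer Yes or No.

Yes

Clause 1 is struck. Clause 2 operates only by reference to Clause 1, so it falls with Clause 1. The only function of Clause 4 is the return obligation tied to Clause 1, so it cannot stand once Clause 1 is removed. Clause 7 merely fixes the cure period for breach of Clause 4; with Clause 4 gone it has nothing to operate on and falls away. Clause 3 mentions Clause 1 but its own obligation stands independently of Clause 1, so Clause 3 is not affected. Clause 5 makes Clause 6 an essential term, but Clause 6 is unaffected, so the severability proviso in Clause 5 preserves the remaining provisions. That leaves Clause 3, Clause 5, and Clause 6 in effect. Clause 3 is among the surviving provisions, so the answer is yes.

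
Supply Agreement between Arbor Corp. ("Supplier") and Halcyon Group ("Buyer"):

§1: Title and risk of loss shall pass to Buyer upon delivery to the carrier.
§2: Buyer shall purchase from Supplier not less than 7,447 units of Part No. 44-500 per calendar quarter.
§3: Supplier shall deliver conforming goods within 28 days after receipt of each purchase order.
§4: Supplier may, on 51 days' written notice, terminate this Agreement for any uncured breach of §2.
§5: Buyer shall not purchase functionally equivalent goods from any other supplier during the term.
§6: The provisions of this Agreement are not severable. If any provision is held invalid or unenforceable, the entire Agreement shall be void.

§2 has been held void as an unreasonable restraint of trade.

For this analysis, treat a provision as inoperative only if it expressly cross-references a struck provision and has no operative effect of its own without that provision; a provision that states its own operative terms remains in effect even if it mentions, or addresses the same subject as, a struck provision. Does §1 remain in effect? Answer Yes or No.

No

§2 is struck. §4 operates only by reference to §2, so it falls with §2. §6 provides that the Agreement is not severable, so the invalidity of any one provision voids the entire Agreement. No provision of the Agreement survives. §1 is among the inoperative provisions, so the answer is no.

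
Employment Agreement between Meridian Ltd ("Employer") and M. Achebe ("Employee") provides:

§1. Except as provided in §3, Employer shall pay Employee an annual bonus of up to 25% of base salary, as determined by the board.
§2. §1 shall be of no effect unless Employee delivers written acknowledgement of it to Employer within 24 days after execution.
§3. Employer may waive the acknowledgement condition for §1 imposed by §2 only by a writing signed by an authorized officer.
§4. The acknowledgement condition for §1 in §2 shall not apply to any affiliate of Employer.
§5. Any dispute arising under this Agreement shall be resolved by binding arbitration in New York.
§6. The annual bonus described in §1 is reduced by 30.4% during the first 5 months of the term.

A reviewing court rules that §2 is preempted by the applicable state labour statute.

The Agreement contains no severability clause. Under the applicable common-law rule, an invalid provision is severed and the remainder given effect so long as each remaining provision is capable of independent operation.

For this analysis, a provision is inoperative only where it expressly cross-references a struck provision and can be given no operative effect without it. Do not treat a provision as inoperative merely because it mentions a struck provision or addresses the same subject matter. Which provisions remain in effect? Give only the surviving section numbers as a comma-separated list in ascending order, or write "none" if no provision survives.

1, 5, 6

§2 is struck. The only function of §3 is the waiver condition for §2, so it cannot stand once §2 is removed. The whole of §4 is the carve-out from the acknowledgement condition for §1, defined by reference to §2, so §4 cannot stand once §2 is removed. Although §1 refers to §3, its operative terms do not depend on §3, so it remains in effect. Under the stated default rule, only provisions that cannot operate independently fall away; the rest are enforced. That leaves §1, §5, and §6 in effect.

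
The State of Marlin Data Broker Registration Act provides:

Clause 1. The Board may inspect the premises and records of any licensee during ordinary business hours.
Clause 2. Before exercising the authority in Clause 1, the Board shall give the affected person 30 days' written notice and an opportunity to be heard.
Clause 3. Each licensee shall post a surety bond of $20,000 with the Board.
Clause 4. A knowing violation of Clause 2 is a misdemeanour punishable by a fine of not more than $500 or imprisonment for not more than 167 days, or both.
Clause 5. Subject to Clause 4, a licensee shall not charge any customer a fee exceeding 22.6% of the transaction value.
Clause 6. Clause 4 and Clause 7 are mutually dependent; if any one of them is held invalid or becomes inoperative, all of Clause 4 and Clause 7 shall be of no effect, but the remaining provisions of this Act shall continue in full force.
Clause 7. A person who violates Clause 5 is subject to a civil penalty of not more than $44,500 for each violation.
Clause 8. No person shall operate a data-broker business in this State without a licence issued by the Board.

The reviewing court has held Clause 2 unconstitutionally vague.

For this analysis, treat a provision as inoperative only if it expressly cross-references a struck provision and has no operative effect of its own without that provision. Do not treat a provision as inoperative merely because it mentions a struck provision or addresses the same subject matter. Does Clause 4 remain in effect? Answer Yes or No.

Clause 2 is struck. Clause 4 operates only by reference to Clause 2, so it falls with Clause 2. Clause 5 mentions Clause 4 but its own obligation stands independently of Clause 4, so Clause 5 is not affected. Clause 6 declares Clause 4 and Clause 7 mutually dependent; since one of them has fallen, all of them are of no effect. That brings down Clause 7 as well. The remainder continues in force under Clause 6. That leaves Clause 1, Clause 3, Clause 5, Clause 6, and Clause 8 in effect. Clause 4 is among the inoperative provisions, so the answer is no.

No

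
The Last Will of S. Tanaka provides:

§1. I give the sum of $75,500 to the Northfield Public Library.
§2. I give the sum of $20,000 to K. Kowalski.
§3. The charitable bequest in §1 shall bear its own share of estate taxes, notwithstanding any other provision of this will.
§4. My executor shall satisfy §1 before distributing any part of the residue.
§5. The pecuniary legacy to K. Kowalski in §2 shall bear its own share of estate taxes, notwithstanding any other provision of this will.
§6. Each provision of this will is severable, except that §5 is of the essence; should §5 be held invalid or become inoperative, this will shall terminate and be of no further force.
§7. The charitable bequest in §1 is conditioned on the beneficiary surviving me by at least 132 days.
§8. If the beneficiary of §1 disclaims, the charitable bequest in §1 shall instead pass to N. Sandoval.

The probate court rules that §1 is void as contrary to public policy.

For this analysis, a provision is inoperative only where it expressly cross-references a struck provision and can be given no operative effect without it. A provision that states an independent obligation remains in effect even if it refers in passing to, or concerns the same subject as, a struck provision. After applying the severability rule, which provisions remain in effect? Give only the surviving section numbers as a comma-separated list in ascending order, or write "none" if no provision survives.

§1 is struck. §3 has no operative effect of its own apart from §1 and is therefore inoperative. §4 has no operative effect of its own apart from §1 and is therefore inoperative. §7 operates only by reference to §1, so it falls with §1. §8 has no operative effect of its own apart from §1 and is therefore inoperative. §6 makes §5 an essential term, but §5 is unaffected, so the severability proviso in §6 preserves the remaining provisions. The provisions still in force are §2, §5, and §6.

2, 5, 6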